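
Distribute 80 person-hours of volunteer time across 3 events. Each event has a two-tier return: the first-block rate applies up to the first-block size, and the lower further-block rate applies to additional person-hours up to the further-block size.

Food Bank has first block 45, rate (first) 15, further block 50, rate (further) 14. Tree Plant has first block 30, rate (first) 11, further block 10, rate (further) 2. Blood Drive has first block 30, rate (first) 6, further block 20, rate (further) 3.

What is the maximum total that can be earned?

1165

Treat each block as its own option and order by rate: Food Bank/T1 15 > Food Bank/T2 14 > Tree Plant/T1 11 > Blood Drive/T1 6 > Blood Drive/T2 3 > Tree Plant/T2 2.
Food Bank/T1 (15): +45 ; 35 left.
Food Bank/T2: +35 of 50 at 14; pool empty.
Total = 15×45 + 14×35 = 1165.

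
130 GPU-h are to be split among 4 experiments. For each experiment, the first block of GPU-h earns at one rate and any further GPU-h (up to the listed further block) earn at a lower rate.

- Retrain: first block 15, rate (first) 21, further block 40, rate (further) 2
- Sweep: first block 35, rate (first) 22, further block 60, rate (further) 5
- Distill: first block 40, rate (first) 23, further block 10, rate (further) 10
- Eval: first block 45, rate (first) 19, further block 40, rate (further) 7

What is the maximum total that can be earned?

Rank every tier by rate: Distill/T1 23 > Sweep/T1 22 > Retrain/T1 21 > Eval/T1 19 > Distill/T2 10 > Eval/T2 7 > Sweep/T2 5 > Retrain/T2 2.
Distill T1 at 23: fill all 40 — 90 left.
Fill Sweep T1 block (35 at 22) — 55 left.
Fill Retrain T1 block (15 at 21) — 40 left.
40 remain; put them into Eval T1 at 19.
Total = 23×40 + 22×35 + 21×15 + 19×40 = 2765.

2765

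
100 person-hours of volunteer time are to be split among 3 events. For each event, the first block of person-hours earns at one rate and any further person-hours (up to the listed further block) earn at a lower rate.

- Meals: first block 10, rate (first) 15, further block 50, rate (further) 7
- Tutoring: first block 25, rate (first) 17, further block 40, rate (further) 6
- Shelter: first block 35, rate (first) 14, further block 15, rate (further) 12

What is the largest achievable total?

1350

Treat each block as its own option and order by rate: Tutoring/tier1 17 > Meals/tier1 15 > Shelter/tier1 14 > Shelter/tier2 12 > Meals/tier2 7 > Tutoring/tier2 6.
Tutoring tier1 at 17: fill all 25 ; 75 left.
Fill Meals tier1 block (10 at 15) ; 65 left.
Shelter tier1 at 14: fill all 35 ; 30 left.
Fill Shelter tier2 block (15 at 12) ; 15 left.
15 remain; put them into Meals tier2 at 7.
Total = 17×25 + 15×10 + 14×35 + 12×15 + 7×15 = 1350.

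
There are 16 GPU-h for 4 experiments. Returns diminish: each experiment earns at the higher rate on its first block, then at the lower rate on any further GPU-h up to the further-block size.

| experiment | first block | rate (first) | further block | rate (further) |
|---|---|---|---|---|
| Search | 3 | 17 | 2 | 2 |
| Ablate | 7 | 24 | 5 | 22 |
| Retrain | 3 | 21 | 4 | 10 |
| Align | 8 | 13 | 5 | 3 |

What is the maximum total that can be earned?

358

Treat each block as its own option and order by rate: Ablate/tier1 24 > Ablate/tier2 22 > Retrain/tier1 21 > Search/tier1 17 > Align/tier1 13 > Retrain/tier2 10 > Align/tier2 3 > Search/tier2 2.
Fill Ablate tier1 block (7 at 24) → 9 left.
Ablate tier2 at 22: fill all 5 → 4 left.
Fill Retrain tier1 block (3 at 21) → 1 left.
Search/tier1: +1 of 3 at 17; pool empty.
Total = 24×7 + 22×5 + 21×3 + 17×1 = 358.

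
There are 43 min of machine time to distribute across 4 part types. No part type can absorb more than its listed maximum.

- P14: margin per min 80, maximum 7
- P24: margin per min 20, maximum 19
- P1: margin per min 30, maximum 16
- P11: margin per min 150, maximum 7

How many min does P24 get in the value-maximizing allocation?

Highest margin per min first: P11 150 > P14 80 > P1 30 > P24 20.
Give P11 7 to hit its cap of 7 — 36 left.
P14: +7 to 7 (cap) — 29 left.
P1: +16 to 16 (cap) — 13 left.
Only 13 left; P24 takes them to reach 13.

13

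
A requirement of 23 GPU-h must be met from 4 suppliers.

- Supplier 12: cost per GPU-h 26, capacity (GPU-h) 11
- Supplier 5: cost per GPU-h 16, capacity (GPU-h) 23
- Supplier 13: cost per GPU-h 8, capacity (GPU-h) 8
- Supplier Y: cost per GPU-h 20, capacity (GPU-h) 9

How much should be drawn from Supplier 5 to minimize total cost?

15

Cheapest first:
Supplier 13 at 8: take all 8 GPU-h — 15 still needed.
Supplier 5 (16): take the remaining 15 — done.
Supplier Y, Supplier 12: unused.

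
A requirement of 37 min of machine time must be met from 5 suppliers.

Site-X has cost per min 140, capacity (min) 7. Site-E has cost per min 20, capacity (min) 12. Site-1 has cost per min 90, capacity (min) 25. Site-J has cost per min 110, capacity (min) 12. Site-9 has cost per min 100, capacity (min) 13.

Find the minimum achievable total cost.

Fill from the cheapest supplier first.
Site-E at 20: take all 12 min ; 25 still needed.
Take 25 from Site-1 at 90 ; need 0 more.
Site-9, Site-J, Site-X: unused.
Cost = 12×20 + 25×90 = 2490.

2490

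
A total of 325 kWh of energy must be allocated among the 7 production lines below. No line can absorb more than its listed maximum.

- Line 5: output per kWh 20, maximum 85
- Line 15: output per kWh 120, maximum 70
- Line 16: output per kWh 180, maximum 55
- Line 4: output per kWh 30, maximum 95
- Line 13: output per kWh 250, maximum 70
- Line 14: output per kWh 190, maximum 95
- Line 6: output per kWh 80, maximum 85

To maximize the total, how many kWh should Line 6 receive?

35

Highest output per kWh first: Line 13 250 > Line 14 190 > Line 16 180 > Line 15 120 > Line 6 80 > Line 4 30 > Line 5 20.
Line 13: +70 to 70 (cap) — 255 left.
Line 14: +95 to 95 (cap) — 160 left.
Give Line 16 55 to hit its cap of 55 — 105 left.
Line 15 takes 70 to reach its cap of 70 — 35 left.
Only 35 left; Line 6 takes them to reach 35.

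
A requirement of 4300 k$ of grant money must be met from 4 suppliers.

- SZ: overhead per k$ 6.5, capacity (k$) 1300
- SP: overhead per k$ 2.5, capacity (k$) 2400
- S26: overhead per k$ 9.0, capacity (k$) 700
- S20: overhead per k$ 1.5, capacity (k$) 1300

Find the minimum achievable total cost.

Fill from the cheapest supplier first.
S20 at 1.5: take all 1300 k$ — 3000 still needed.
SP (2.5): use full 2400 — 600 k$ to go.
SZ (6.5): take the remaining 600 — done.
S26: unused.
Cost = 1300×1.5 + 2400×2.5 + 600×6.5 = 11850.

11850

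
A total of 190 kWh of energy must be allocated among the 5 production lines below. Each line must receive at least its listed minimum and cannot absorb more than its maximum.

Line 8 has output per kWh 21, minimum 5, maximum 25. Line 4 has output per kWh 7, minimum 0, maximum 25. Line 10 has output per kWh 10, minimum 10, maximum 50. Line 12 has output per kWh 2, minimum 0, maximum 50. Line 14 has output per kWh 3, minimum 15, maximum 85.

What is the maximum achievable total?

1465

Meeting every minimum uses 5+0+10+0+15 = 30 kWh, leaving 160.
Rank by output per kWh: Line 8 21 > Line 10 10 > Line 4 7 > Line 14 3 > Line 12 2.
Line 8: +20 to 25 (cap) → 140 left.
Line 10: +40 to 50 (cap) → 100 left.
Give Line 4 25 more to hit its cap of 25 → 75 left.
Line 14: +70 to 85 (cap) → 5 left.
Line 12: +5 (room for 50) → 5. Pool exhausted.
Total = 21×25 + 7×25 + 10×50 + 2×5 + 3×85 = 1465.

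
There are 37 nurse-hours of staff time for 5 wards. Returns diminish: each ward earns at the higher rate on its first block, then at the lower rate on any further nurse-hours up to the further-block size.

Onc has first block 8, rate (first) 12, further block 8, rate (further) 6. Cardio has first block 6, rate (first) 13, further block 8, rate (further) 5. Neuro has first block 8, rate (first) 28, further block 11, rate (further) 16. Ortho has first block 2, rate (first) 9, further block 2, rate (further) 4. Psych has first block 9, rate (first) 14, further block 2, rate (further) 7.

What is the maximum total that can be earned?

640

Order all 10 blocks by rate: Neuro/tier1 28 > Neuro/tier2 16 > Psych/tier1 14 > Cardio/tier1 13 > Onc/tier1 12 > Ortho/tier1 9 > Psych/tier2 7 > Onc/tier2 6 > Cardio/tier2 5 > Ortho/tier2 4.
Fill Neuro tier1 block (8 at 28) → 29 left.
Neuro tier2 at 16: fill all 11 → 18 left.
Fill Psych tier1 block (9 at 14) → 9 left.
Fill Cardio tier1 block (6 at 13) → 3 left.
Onc tier1 at 12: only 3 left, fill 3.
Total = 28×8 + 16×11 + 14×9 + 13×6 + 12×3 = 640.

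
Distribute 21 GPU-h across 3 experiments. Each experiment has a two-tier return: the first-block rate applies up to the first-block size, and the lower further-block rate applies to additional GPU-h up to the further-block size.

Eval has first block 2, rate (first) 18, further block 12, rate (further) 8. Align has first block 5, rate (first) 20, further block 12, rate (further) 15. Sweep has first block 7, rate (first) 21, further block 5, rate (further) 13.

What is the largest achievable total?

388

Treat each block as its own option and order by rate: Sweep/first 21 > Align/first 20 > Eval/first 18 > Align/second 15 > Sweep/second 13 > Eval/second 8.
Fill Sweep first block (7 at 21) ; 14 left.
Align first at 20: fill all 5 ; 9 left.
Fill Eval first block (2 at 18) ; 7 left.
Align second at 15: only 7 left, fill 7.
Total = 21×7 + 20×5 + 18×2 + 15×7 = 388.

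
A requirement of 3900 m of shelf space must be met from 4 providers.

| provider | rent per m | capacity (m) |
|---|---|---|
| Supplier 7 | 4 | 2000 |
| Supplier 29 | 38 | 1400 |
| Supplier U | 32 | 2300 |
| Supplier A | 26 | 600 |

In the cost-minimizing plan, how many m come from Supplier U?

Cheapest first:
Take 2000 from Supplier 7 at 4 → need 1900 more.
Supplier A at 26: take all 600 m → 1300 still needed.
Supplier U (32): take the remaining 1300 → done.
Supplier 29: unused.

1300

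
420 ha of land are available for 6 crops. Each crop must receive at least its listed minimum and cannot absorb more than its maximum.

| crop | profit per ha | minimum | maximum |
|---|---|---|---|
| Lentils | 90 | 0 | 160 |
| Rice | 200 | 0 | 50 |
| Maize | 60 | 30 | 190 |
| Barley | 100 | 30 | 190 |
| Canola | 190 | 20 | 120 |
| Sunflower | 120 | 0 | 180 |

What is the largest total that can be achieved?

60200

Meeting every minimum uses 0+0+30+30+20+0 = 80 ha, leaving 340.
Order the crops by profit per ha: Rice 200 > Canola 190 > Sunflower 120 > Barley 100 > Lentils 90 > Maize 60.
Rice: +50 to 50 (cap) ; 290 left.
Give Canola 100 more to hit its cap of 120 ; 190 left.
Give Sunflower 180 more to hit its cap of 180 ; 10 left.
Barley: +10 (room for 160) → 40. Pool exhausted.
Total = 200×50 + 60×30 + 100×40 + 190×120 + 120×180 = 60200.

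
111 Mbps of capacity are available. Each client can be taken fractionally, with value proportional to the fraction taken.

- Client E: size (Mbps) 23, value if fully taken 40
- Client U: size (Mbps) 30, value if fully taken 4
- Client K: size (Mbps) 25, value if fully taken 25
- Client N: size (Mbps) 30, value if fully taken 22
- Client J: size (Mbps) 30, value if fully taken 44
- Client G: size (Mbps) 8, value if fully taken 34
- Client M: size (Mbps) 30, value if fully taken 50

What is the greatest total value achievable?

188

Rank by value-to-size ratio: Client G 34/8≈4.25, Client E 40/23≈1.74, Client M 50/30≈1.67, Client J 44/30≈1.47, Client K 25/25≈1, Client N 22/30≈0.733, Client U 4/30≈0.133.
Take all of Client G (8 Mbps, value 34) ; 103 Mbps left.
Take all of Client E (23 Mbps, value 40) ; 80 Mbps left.
Take all of Client M (30 Mbps, value 50) ; 50 Mbps left.
Client J: take in full, 30 Mbps for value 44 ; 20 left.
Fill the last 20 Mbps with part of Client K: 20/25 of it earns 20.
Total value = 188.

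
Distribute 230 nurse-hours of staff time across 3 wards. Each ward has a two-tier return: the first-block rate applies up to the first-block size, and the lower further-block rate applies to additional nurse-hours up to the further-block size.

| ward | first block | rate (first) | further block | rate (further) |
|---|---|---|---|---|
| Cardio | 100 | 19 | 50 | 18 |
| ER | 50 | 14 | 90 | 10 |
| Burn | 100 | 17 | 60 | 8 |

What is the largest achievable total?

4160

Rank every tier by rate: Cardio/first 19 > Cardio/second 18 > Burn/first 17 > ER/first 14 > ER/second 10 > Burn/second 8.
Cardio first at 19: fill all 100 — 130 left.
Fill Cardio second block (50 at 18) — 80 left.
80 remain; put them into Burn first at 17.
Total = 19×100 + 18×50 + 17×80 = 4160.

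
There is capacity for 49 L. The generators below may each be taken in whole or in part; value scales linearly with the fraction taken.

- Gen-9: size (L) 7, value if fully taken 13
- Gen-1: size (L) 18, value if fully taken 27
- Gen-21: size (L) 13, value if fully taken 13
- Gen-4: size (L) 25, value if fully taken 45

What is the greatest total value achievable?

Best value per unit of size first: Gen-9 13/7≈1.86, Gen-4 45/25≈1.8, Gen-1 27/18≈1.5, Gen-21 13/13≈1.
Gen-9: take in full, 7 L for value 13 → 42 left.
All 25 L of Gen-4 fit (value 45) → 17 remain.
Only 17 L remain; take 17/18 of Gen-1 for value 27×17/18 = 25.5.
Total value = 83.5.

83.5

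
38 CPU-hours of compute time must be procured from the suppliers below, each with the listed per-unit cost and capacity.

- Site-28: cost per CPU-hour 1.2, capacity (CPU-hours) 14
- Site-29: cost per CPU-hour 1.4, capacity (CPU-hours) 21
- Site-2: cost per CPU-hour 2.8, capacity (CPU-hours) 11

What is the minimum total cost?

Fill from the cheapest supplier first.
Site-28 (1.2): use full 14 → 24 CPU-hours to go.
Take 21 from Site-29 at 1.4 → need 3 more.
Site-2 at 2.8: take 3 of its 11 → requirement met.
Cost = 14×1.2 + 21×1.4 + 3×2.8 = 54.6.

54.6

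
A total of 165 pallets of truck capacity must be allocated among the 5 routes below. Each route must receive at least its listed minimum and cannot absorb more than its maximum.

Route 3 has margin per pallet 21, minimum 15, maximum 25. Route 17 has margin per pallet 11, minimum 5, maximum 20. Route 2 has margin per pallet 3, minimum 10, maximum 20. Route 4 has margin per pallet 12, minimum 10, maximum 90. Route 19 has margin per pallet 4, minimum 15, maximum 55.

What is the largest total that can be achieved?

Meeting every minimum uses 15+5+10+10+15 = 55 pallets, leaving 110.
Highest margin per pallet first: Route 3 21 > Route 4 12 > Route 17 11 > Route 19 4 > Route 2 3.
Route 3: +10 to 25 (cap) ; 100 left.
Route 4 takes 80 more to reach its cap of 90 ; 20 left.
Give Route 17 15 more to hit its cap of 20 ; 5 left.
Route 19: +5 (room for 40) → 20. Pool exhausted.
Total = 21×25 + 11×20 + 3×10 + 12×90 + 4×20 = 1935.

1935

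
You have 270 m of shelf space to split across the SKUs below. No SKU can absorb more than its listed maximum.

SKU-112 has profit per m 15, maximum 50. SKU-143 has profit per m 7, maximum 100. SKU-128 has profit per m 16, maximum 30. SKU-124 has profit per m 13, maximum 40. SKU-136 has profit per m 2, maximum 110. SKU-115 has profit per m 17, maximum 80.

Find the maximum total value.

Rank by profit per m: SKU-115 17 > SKU-128 16 > SKU-112 15 > SKU-124 13 > SKU-143 7 > SKU-136 2.
SKU-115 takes 80 to reach its cap of 80 ; 190 left.
Give SKU-128 30 to hit its cap of 30 ; 160 left.
Give SKU-112 50 to hit its cap of 50 ; 110 left.
SKU-124: +40 to 40 (cap) ; 70 left.
Only 70 left; SKU-143 takes them to reach 70.
Total = 15×50 + 7×70 + 16×30 + 13×40 + 17×80 = 3600.

3600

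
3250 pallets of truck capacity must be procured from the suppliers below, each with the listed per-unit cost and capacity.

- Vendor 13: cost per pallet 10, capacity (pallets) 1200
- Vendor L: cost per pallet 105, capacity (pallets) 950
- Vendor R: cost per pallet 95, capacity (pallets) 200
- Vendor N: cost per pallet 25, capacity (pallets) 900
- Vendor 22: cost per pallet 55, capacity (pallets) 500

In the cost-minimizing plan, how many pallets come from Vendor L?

Cheapest first:
Vendor 13 (10): use full 1200 — 2050 pallets to go.
Vendor N (25): use full 900 — 1150 pallets to go.
Take 500 from Vendor 22 at 55 — need 650 more.
Vendor R (95): use full 200 — 450 pallets to go.
Take 450 from Vendor L at 105 to finish.

450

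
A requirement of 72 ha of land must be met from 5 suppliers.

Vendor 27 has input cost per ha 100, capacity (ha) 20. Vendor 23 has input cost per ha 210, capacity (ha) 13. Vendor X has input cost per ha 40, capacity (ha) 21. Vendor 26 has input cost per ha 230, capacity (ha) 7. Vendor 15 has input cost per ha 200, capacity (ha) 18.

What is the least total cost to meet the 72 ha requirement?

Fill from the cheapest supplier first.
Take 21 from Vendor X at 40 → need 51 more.
Vendor 27 at 100: take all 20 ha → 31 still needed.
Vendor 15 (200): use full 18 → 13 ha to go.
Take 13 from Vendor 23 at 210 → need 0 more.
Vendor 26: unused.
Cost = 21×40 + 20×100 + 18×200 + 13×210 = 9170.

9170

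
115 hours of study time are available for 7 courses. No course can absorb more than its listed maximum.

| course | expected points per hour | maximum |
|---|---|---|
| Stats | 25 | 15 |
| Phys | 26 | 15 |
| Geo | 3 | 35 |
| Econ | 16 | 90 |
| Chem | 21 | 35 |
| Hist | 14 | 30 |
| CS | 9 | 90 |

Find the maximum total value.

Order the courses by expected points per hour: Phys 26 > Stats 25 > Chem 21 > Econ 16 > Hist 14 > CS 9 > Geo 3.
Phys takes 15 to reach its cap of 15 → 100 left.
Give Stats 15 to hit its cap of 15 → 85 left.
Chem takes 35 to reach its cap of 35 → 50 left.
Econ: +50 (room for 90) → 50. Pool exhausted.
Total = 25×15 + 26×15 + 16×50 + 21×35 = 2300.

2300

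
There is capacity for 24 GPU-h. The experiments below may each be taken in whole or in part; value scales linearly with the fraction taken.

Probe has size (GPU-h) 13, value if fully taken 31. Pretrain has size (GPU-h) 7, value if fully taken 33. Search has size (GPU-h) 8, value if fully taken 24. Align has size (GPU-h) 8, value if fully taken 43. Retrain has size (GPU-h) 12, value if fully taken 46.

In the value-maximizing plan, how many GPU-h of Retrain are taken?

Best value per unit of size first: Align 43/8≈5.38, Pretrain 33/7≈4.71, Retrain 46/12≈3.83, Search 24/8≈3, Probe 31/13≈2.38.
Take all of Align (8 GPU-h, value 43) — 16 GPU-h left.
Pretrain: take in full, 7 GPU-h for value 33 — 9 left.
Fill the last 9 GPU-h with part of Retrain: 9/12 of it earns 34.5.

9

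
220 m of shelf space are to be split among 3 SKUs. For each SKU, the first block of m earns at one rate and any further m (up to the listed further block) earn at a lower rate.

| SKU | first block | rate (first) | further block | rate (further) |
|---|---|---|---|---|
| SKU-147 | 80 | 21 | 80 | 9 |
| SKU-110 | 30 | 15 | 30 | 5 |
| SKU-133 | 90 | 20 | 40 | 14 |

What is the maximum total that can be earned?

Treat each block as its own option and order by rate: SKU-147/first 21 > SKU-133/first 20 > SKU-110/first 15 > SKU-133/second 14 > SKU-147/second 9 > SKU-110/second 5.
SKU-147/first (21): +80 ; 140 left.
Fill SKU-133 first block (90 at 20) ; 50 left.
SKU-110 first at 15: fill all 30 ; 20 left.
SKU-133 second at 14: only 20 left, fill 20.
Total = 21×80 + 20×90 + 15×30 + 14×20 = 4210.

4210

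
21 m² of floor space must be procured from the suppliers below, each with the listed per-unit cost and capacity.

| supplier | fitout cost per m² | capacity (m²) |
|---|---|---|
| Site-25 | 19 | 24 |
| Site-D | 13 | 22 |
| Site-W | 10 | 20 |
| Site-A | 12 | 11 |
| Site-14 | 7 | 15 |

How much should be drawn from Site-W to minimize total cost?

Cheapest first:
Take 15 from Site-14 at 7 → need 6 more.
Take 6 from Site-W at 10 to finish.
Site-A, Site-D, Site-25: unused.

6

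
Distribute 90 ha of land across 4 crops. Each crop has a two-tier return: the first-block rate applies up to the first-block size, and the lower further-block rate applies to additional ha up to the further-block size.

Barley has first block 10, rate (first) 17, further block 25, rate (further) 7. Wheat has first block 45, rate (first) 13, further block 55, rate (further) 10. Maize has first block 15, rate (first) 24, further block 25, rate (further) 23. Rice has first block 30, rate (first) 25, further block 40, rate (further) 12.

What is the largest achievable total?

Order all 8 blocks by rate: Rice/T1 25 > Maize/T1 24 > Maize/T2 23 > Barley/T1 17 > Wheat/T1 13 > Rice/T2 12 > Wheat/T2 10 > Barley/T2 7.
Fill Rice T1 block (30 at 25) → 60 left.
Maize/T1 (24): +15 → 45 left.
Fill Maize T2 block (25 at 23) → 20 left.
Fill Barley T1 block (10 at 17) → 10 left.
10 remain; put them into Wheat T1 at 13.
Total = 25×30 + 24×15 + 23×25 + 17×10 + 13×10 = 1985.

1985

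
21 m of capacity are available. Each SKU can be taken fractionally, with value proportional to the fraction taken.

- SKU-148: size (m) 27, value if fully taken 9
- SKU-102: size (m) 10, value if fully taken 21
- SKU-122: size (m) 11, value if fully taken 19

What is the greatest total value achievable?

Best value per unit of size first: SKU-102 21/10≈2.1, SKU-122 19/11≈1.73, SKU-148 9/27≈0.333.
SKU-102: take in full, 10 m for value 21 — 11 left.
Take all of SKU-122 (11 m, value 19) — 0 m left.
Total value = 40.

40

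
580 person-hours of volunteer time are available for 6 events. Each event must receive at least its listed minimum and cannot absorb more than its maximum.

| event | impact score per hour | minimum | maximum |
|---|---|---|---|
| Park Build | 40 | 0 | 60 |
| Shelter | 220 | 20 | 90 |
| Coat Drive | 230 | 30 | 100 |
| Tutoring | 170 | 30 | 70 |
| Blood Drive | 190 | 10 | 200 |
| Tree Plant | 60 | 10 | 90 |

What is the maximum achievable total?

Meeting every minimum uses 0+20+30+30+10+10 = 100 person-hours, leaving 480.
Order the events by impact score per hour: Coat Drive 230 > Shelter 220 > Blood Drive 190 > Tutoring 170 > Tree Plant 60 > Park Build 40.
Coat Drive takes 70 more to reach its cap of 100 — 410 left.
Shelter: +70 to 90 (cap) — 340 left.
Give Blood Drive 190 more to hit its cap of 200 — 150 left.
Tutoring: +40 to 70 (cap) — 110 left.
Tree Plant: +80 to 90 (cap) — 30 left.
Only 30 left; Park Build takes them to reach 30.
Total = 40×30 + 220×90 + 230×100 + 170×70 + 190×200 + 60×90 = 99300.

99300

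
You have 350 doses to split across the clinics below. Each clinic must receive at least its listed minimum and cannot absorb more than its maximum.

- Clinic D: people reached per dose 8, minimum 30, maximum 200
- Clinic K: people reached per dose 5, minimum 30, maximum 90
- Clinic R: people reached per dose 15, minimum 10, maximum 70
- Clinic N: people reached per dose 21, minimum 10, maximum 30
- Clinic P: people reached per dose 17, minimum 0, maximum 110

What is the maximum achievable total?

Meeting every minimum uses 30+30+10+10+0 = 80 doses, leaving 270.
Highest people reached per dose first: Clinic N 21 > Clinic P 17 > Clinic R 15 > Clinic D 8 > Clinic K 5.
Clinic N: +20 to 30 (cap) ; 250 left.
Clinic P takes 110 more to reach its cap of 110 ; 140 left.
Clinic R takes 60 more to reach its cap of 70 ; 80 left.
Only 80 left; Clinic D takes them to reach 110.
Total = 8×110 + 5×30 + 15×70 + 21×30 + 17×110 = 4580.

4580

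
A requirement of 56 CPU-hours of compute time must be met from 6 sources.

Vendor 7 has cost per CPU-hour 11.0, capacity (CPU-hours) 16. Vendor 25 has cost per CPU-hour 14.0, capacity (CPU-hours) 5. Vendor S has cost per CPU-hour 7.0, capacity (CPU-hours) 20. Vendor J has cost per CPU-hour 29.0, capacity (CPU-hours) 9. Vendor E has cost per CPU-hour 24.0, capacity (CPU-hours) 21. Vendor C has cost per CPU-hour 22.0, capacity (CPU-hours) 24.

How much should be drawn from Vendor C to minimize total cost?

Use sources in increasing cost order.
Vendor S at 7.0: take all 20 CPU-hours ; 36 still needed.
Vendor 7 at 11.0: take all 16 CPU-hours ; 20 still needed.
Vendor 25 at 14.0: take all 5 CPU-hours ; 15 still needed.
Vendor C (22.0): take the remaining 15 ; done.
Vendor E, Vendor J: unused.

15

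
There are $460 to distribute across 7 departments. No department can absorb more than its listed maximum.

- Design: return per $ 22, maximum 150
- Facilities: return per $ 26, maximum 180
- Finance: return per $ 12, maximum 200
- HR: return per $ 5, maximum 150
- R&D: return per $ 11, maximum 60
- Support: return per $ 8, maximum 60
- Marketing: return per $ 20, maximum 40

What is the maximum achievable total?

9860

Order the departments by return per $: Facilities 26 > Design 22 > Marketing 20 > Finance 12 > R&D 11 > Support 8 > HR 5.
Facilities takes 180 to reach its cap of 180 → 280 left.
Design: +150 to 150 (cap) → 130 left.
Marketing: +40 to 40 (cap) → 90 left.
Only 90 left; Finance takes them to reach 90.
Total = 22×150 + 26×180 + 12×90 + 20×40 = 9860.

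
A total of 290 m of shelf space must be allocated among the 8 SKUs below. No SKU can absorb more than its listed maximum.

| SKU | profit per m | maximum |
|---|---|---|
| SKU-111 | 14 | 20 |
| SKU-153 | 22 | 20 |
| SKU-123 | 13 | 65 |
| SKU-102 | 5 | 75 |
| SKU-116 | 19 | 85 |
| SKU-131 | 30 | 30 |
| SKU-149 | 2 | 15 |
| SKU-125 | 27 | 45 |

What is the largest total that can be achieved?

5420

Rank by profit per m: SKU-131 30 > SKU-125 27 > SKU-153 22 > SKU-116 19 > SKU-111 14 > SKU-123 13 > SKU-102 5 > SKU-149 2.
SKU-131: +30 to 30 (cap) — 260 left.
Give SKU-125 45 to hit its cap of 45 — 215 left.
Give SKU-153 20 to hit its cap of 20 — 195 left.
Give SKU-116 85 to hit its cap of 85 — 110 left.
SKU-111 takes 20 to reach its cap of 20 — 90 left.
Give SKU-123 65 to hit its cap of 65 — 25 left.
SKU-102 has room for 75 but only 25 remain, so it gets 25.
Total = 14×20 + 22×20 + 13×65 + 5×25 + 19×85 + 30×30 + 27×45 = 5420.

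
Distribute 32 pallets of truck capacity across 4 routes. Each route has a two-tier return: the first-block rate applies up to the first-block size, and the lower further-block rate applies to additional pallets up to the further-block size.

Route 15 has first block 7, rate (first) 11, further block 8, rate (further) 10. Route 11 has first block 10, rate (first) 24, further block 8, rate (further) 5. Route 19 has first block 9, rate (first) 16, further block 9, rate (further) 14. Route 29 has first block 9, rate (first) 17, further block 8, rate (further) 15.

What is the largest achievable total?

597

Order all 8 blocks by rate: Route 11/first 24 > Route 29/first 17 > Route 19/first 16 > Route 29/second 15 > Route 19/second 14 > Route 15/first 11 > Route 15/second 10 > Route 11/second 5.
Route 11 first at 24: fill all 10 ; 22 left.
Fill Route 29 first block (9 at 17) ; 13 left.
Route 19 first at 16: fill all 9 ; 4 left.
4 remain; put them into Route 29 second at 15.
Total = 24×10 + 17×9 + 16×9 + 15×4 = 597.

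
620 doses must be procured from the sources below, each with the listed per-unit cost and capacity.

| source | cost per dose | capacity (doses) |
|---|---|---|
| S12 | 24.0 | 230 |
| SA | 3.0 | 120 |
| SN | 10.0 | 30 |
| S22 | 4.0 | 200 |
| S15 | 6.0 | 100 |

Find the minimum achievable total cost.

Cheapest first:
SA (3.0): use full 120 ; 500 doses to go.
Take 200 from S22 at 4.0 ; need 300 more.
S15 (6.0): use full 100 ; 200 doses to go.
SN at 10.0: take all 30 doses ; 170 still needed.
Take 170 from S12 at 24.0 to finish.
Cost = 120×3.0 + 200×4.0 + 100×6.0 + 30×10.0 + 170×24.0 = 6140.

6140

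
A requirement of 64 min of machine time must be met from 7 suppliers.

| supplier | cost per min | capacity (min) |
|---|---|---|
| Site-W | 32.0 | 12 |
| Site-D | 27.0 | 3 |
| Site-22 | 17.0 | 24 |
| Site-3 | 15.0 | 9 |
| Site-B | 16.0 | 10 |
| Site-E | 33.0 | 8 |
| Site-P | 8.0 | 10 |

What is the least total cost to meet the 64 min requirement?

1120

Use suppliers in increasing cost order.
Take 10 from Site-P at 8.0 → need 54 more.
Take 9 from Site-3 at 15.0 → need 45 more.
Take 10 from Site-B at 16.0 → need 35 more.
Site-22 at 17.0: take all 24 min → 11 still needed.
Take 3 from Site-D at 27.0 → need 8 more.
Site-W at 32.0: take 8 of its 12 → requirement met.
Site-E: unused.
Cost = 10×8.0 + 9×15.0 + 10×16.0 + 24×17.0 + 3×27.0 + 8×32.0 = 1120.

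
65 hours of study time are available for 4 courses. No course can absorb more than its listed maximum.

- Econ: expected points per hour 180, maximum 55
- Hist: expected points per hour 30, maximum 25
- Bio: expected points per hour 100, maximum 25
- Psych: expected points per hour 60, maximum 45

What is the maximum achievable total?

Rank by expected points per hour: Econ 180 > Bio 100 > Psych 60 > Hist 30.
Econ: +55 to 55 (cap) — 10 left.
Only 10 left; Bio takes them to reach 10.
Total = 180×55 + 100×10 = 10900.

10900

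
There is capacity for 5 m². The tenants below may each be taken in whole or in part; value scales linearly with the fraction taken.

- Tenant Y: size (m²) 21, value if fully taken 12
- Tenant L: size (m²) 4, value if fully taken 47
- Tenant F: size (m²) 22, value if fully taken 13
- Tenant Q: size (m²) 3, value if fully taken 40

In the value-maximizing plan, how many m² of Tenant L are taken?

2

Best value per unit of size first: Tenant Q 40/3≈13.3, Tenant L 47/4≈11.8, Tenant F 13/22≈0.591, Tenant Y 12/21≈0.571.
Tenant Q: take in full, 3 m² for value 40 — 2 left.
2 m² left: a 2/4 share of Tenant L gives 47×2/4 = 23.5.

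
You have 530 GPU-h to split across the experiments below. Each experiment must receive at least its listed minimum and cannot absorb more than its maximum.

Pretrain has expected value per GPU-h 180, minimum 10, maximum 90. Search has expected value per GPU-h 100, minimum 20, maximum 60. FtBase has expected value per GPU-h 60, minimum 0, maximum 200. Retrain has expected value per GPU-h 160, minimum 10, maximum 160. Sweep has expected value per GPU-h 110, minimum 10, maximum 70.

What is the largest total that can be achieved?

Meeting every minimum uses 10+20+0+10+10 = 50 GPU-h, leaving 480.
Highest expected value per GPU-h first: Pretrain 180 > Retrain 160 > Sweep 110 > Search 100 > FtBase 60.
Pretrain takes 80 more to reach its cap of 90 → 400 left.
Retrain takes 150 more to reach its cap of 160 → 250 left.
Give Sweep 60 more to hit its cap of 70 → 190 left.
Search: +40 to 60 (cap) → 150 left.
FtBase has room for 200 more but only 150 remain, so it gets 150.
Total = 180×90 + 100×60 + 60×150 + 160×160 + 110×70 = 64500.

64500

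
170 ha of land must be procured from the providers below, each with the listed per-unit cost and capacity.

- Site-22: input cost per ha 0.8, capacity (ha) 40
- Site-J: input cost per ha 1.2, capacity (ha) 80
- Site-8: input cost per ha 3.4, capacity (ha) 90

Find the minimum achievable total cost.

Cheapest first:
Site-22 at 0.8: take all 40 ha → 130 still needed.
Site-J (1.2): use full 80 → 50 ha to go.
Take 50 from Site-8 at 3.4 to finish.
Cost = 40×0.8 + 80×1.2 + 50×3.4 = 298.

298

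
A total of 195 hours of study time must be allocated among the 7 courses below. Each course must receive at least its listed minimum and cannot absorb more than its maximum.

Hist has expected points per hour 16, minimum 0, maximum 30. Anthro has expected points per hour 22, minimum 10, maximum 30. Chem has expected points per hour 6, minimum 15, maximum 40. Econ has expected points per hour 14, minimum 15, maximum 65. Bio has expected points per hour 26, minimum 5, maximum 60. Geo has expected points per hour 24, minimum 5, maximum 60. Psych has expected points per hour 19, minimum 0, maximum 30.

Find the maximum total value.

Meeting every minimum uses 0+10+15+15+5+5+0 = 50 hours, leaving 145.
Rank by expected points per hour: Bio 26 > Geo 24 > Anthro 22 > Psych 19 > Hist 16 > Econ 14 > Chem 6.
Give Bio 55 more to hit its cap of 60 ; 90 left.
Geo: +55 to 60 (cap) ; 35 left.
Anthro takes 20 more to reach its cap of 30 ; 15 left.
Psych has room for 30 more but only 15 remain, so it gets 15.
Total = 22×30 + 6×15 + 14×15 + 26×60 + 24×60 + 19×15 = 4245.

4245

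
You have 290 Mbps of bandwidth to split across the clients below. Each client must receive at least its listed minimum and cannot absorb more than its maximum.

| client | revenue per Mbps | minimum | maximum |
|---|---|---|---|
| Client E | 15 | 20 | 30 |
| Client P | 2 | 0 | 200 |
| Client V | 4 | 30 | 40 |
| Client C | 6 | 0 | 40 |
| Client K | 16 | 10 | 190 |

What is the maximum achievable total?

3850

Meeting every minimum uses 20+0+30+0+10 = 60 Mbps, leaving 230.
Order the clients by revenue per Mbps: Client K 16 > Client E 15 > Client C 6 > Client V 4 > Client P 2.
Client K takes 180 more to reach its cap of 190 → 50 left.
Client E: +10 to 30 (cap) → 40 left.
Client C takes 40 more to reach its cap of 40 → 0 left.
Total = 15×30 + 4×30 + 6×40 + 16×190 = 3850.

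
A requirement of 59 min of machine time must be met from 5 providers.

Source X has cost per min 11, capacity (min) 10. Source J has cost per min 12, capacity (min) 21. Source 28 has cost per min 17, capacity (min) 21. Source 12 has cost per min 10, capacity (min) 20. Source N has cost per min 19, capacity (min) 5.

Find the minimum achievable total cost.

Fill from the cheapest provider first.
Take 20 from Source 12 at 10 → need 39 more.
Take 10 from Source X at 11 → need 29 more.
Source J (12): use full 21 → 8 min to go.
Take 8 from Source 28 at 17 to finish.
Source N: unused.
Cost = 20×10 + 10×11 + 21×12 + 8×17 = 698.

698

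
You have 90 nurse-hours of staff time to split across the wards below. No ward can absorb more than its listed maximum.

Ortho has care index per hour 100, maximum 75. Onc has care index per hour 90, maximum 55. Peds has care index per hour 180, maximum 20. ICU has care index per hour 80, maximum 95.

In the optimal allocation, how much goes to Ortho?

Highest care index per hour first: Peds 180 > Ortho 100 > Onc 90 > ICU 80.
Give Peds 20 to hit its cap of 20 → 70 left.
Only 70 left; Ortho takes them to reach 70.

70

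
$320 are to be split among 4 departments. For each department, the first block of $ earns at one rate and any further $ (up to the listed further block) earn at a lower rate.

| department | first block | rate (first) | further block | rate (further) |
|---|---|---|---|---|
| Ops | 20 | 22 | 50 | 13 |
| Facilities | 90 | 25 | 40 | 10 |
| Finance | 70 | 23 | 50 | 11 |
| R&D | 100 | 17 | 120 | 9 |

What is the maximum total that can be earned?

Rank every tier by rate: Facilities/T1 25 > Finance/T1 23 > Ops/T1 22 > R&D/T1 17 > Ops/T2 13 > Finance/T2 11 > Facilities/T2 10 > R&D/T2 9.
Fill Facilities T1 block (90 at 25) → 230 left.
Finance T1 at 23: fill all 70 → 160 left.
Ops/T1 (22): +20 → 140 left.
Fill R&D T1 block (100 at 17) → 40 left.
40 remain; put them into Ops T2 at 13.
Total = 25×90 + 23×70 + 22×20 + 17×100 + 13×40 = 6520.

6520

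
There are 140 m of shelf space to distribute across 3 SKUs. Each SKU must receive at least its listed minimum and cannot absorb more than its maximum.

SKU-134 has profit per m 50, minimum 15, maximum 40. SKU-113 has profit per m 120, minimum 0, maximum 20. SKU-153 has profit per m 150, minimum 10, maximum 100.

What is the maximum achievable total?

Meeting every minimum uses 15+0+10 = 25 m, leaving 115.
Order the SKUs by profit per m: SKU-153 150 > SKU-113 120 > SKU-134 50.
Give SKU-153 90 more to hit its cap of 100 → 25 left.
SKU-113 takes 20 more to reach its cap of 20 → 5 left.
Only 5 left; SKU-134 takes them to reach 20.
Total = 50×20 + 120×20 + 150×100 = 18400.

18400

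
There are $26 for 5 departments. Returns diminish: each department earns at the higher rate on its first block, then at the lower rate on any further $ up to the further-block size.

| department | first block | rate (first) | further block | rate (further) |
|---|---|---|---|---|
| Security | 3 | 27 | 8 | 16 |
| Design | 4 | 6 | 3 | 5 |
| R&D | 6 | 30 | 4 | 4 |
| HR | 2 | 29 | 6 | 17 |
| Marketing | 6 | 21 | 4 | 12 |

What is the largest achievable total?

595

Treat each block as its own option and order by rate: R&D/tier1 30 > HR/tier1 29 > Security/tier1 27 > Marketing/tier1 21 > HR/tier2 17 > Security/tier2 16 > Marketing/tier2 12 > Design/tier1 6 > Design/tier2 5 > R&D/tier2 4.
R&D/tier1 (30): +6 — 20 left.
HR/tier1 (29): +2 — 18 left.
Fill Security tier1 block (3 at 27) — 15 left.
Marketing/tier1 (21): +6 — 9 left.
HR/tier2 (17): +6 — 3 left.
3 remain; put them into Security tier2 at 16.
Total = 30×6 + 29×2 + 27×3 + 21×6 + 17×6 + 16×3 = 595.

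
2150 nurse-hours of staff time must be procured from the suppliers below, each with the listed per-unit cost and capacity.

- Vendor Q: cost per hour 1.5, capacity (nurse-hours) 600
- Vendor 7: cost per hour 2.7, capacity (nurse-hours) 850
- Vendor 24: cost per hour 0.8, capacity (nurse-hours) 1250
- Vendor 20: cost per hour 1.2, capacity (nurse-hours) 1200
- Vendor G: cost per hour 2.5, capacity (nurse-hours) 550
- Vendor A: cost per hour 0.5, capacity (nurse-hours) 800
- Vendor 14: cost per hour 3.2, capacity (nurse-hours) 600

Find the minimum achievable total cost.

Fill from the cheapest supplier first.
Vendor A (0.5): use full 800 — 1350 nurse-hours to go.
Take 1250 from Vendor 24 at 0.8 — need 100 more.
Take 100 from Vendor 20 at 1.2 to finish.
Vendor Q, Vendor G, Vendor 7, Vendor 14: unused.
Cost = 800×0.5 + 1250×0.8 + 100×1.2 = 1520.

1520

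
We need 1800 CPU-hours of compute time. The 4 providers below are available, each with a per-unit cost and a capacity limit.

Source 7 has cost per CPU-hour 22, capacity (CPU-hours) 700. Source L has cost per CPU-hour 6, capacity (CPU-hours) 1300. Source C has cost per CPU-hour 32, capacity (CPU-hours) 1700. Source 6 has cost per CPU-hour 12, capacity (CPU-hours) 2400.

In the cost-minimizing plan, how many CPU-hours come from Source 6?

Fill from the cheapest provider first.
Take 1300 from Source L at 6 ; need 500 more.
Source 6 (12): take the remaining 500 ; done.
Source 7, Source C: unused.

500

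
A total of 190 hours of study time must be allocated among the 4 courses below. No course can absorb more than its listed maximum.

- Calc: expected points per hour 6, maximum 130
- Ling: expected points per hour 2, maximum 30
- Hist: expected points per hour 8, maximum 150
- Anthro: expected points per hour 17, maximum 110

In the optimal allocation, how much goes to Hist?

80

Rank by expected points per hour: Anthro 17 > Hist 8 > Calc 6 > Ling 2.
Anthro takes 110 to reach its cap of 110 — 80 left.
Hist has room for 150 but only 80 remain, so it gets 80.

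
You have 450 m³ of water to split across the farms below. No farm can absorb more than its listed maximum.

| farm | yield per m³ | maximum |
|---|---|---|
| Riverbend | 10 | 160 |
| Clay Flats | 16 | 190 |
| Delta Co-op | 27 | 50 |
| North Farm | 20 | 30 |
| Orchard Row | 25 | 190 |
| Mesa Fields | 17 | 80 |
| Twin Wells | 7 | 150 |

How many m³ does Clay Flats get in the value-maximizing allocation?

100

Rank by yield per m³: Delta Co-op 27 > Orchard Row 25 > North Farm 20 > Mesa Fields 17 > Clay Flats 16 > Riverbend 10 > Twin Wells 7.
Delta Co-op: +50 to 50 (cap) — 400 left.
Orchard Row: +190 to 190 (cap) — 210 left.
Give North Farm 30 to hit its cap of 30 — 180 left.
Mesa Fields: +80 to 80 (cap) — 100 left.
Only 100 left; Clay Flats takes them to reach 100.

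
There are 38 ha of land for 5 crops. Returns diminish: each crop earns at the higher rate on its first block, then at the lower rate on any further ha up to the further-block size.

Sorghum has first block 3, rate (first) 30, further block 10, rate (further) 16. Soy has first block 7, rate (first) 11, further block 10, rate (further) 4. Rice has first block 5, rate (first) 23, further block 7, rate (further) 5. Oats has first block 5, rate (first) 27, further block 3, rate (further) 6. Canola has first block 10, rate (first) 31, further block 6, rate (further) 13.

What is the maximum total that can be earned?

Rank every tier by rate: Canola/tier1 31 > Sorghum/tier1 30 > Oats/tier1 27 > Rice/tier1 23 > Sorghum/tier2 16 > Canola/tier2 13 > Soy/tier1 11 > Oats/tier2 6 > Rice/tier2 5 > Soy/tier2 4.
Fill Canola tier1 block (10 at 31) ; 28 left.
Sorghum tier1 at 30: fill all 3 ; 25 left.
Oats tier1 at 27: fill all 5 ; 20 left.
Rice/tier1 (23): +5 ; 15 left.
Fill Sorghum tier2 block (10 at 16) ; 5 left.
5 remain; put them into Canola tier2 at 13.
Total = 31×10 + 30×3 + 27×5 + 23×5 + 16×10 + 13×5 = 875.

875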